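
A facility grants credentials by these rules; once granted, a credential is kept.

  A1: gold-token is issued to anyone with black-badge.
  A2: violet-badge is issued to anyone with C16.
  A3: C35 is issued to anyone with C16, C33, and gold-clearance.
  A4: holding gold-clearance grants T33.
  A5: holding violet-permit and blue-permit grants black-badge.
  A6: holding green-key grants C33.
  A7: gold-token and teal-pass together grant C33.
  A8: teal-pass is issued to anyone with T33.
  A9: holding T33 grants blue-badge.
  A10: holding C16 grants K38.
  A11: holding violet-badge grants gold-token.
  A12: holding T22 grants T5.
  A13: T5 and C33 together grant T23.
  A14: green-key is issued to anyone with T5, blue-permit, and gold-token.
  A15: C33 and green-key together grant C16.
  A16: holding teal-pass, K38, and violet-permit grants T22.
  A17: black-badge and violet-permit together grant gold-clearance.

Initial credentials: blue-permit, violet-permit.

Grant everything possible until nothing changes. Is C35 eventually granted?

C35 would need C16, C33, and gold-clearance (A3), but C16 is never granted.

No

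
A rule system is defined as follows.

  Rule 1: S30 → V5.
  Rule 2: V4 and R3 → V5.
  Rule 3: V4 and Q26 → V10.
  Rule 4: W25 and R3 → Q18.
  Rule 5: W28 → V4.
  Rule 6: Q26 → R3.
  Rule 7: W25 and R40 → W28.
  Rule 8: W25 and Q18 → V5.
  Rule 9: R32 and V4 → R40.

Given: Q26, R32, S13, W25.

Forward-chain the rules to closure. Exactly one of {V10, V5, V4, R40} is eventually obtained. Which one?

Q26 holds, so R3 follows (Rule 6).
From W25 and R3, Rule 4 gives Q18.
From W25 and Q18, Rule 8 gives V5.
V4 would need W28 (Rule 5), but W28 is never established. R40 would need R32 and V4 (Rule 9), but V4 is never established. V10 would need V4 and Q26 (Rule 3), but V4 is never established.

V5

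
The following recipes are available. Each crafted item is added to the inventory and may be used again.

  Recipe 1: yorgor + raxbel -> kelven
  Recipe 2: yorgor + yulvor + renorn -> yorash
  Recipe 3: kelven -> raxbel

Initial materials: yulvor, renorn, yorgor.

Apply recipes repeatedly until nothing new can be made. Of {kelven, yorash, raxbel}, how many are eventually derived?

1

Using Recipe 2, yorgor, yulvor, and renorn make yorash.
kelven would need yorgor and raxbel (Recipe 1), but raxbel is never obtained.
yorash: reached.
raxbel would need kelven (Recipe 3), but kelven is never obtained.
Reached: yorash — 1 of the 3.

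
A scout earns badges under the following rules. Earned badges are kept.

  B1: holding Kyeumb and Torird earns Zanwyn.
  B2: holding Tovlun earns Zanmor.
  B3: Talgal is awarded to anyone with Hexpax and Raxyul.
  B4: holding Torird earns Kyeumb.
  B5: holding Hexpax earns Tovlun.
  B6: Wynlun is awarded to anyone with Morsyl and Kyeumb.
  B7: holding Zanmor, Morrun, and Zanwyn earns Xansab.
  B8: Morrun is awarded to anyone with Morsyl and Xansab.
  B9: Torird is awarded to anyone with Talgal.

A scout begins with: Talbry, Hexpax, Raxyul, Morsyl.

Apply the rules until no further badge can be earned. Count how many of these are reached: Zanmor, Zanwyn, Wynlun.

With Hexpax and Raxyul, Talgal is earned (B3).
With Hexpax, Tovlun is earned (B5).
With Talgal, Torird is earned (B9).
With Tovlun, Zanmor is earned (B2).
With Torird, Kyeumb is earned (B4).
With Kyeumb and Torird, Zanwyn is earned (B1).
With Morsyl and Kyeumb, Wynlun is earned (B6).
Zanmor: reached.
Zanwyn: reached.
Wynlun: reached.
All 3 are reached.

3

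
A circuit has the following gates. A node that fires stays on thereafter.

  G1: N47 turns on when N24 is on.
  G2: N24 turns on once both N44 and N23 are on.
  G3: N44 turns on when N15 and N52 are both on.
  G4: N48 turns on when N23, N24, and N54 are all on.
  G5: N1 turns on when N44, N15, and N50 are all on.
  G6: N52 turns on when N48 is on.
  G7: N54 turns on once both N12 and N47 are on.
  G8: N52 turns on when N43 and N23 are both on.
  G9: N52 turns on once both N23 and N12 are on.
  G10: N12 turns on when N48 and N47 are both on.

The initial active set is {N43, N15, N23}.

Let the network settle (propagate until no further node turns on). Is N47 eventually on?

G8: N43 and N23 on → N52 on.
N15 and N52 are on, so N44 turns on (G3).
G2: N44 and N23 on → N24 on.
N24 is on, so N47 turns on (G1).

Yes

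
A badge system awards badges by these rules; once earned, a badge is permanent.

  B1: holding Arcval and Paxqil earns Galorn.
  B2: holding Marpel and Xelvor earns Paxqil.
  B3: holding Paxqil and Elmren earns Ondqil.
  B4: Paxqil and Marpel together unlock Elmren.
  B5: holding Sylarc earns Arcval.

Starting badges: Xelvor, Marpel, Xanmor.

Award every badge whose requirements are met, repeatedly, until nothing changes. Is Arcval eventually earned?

No

Arcval would need Sylarc (B5), but Sylarc is never earned.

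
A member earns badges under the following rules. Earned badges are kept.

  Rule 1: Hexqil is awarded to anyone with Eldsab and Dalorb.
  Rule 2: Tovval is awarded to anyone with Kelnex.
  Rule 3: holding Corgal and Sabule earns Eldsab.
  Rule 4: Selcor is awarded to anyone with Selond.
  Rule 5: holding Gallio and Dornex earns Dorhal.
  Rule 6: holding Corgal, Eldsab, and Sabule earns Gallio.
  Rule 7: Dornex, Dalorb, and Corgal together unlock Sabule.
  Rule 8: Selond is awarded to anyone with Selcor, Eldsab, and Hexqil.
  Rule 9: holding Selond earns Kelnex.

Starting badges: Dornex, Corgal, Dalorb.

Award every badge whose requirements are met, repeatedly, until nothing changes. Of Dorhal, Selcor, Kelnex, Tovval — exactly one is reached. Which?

With Dornex, Dalorb, and Corgal, Sabule is earned (Rule 7).
With Corgal and Sabule, Eldsab is earned (Rule 3).
With Corgal, Eldsab, and Sabule, Gallio is earned (Rule 6).
With Gallio and Dornex, Dorhal is earned (Rule 5).
Selcor would need Selond (Rule 4), but Selond is never earned. Kelnex would need Selond (Rule 9), but Selond is never earned. Tovval would need Kelnex (Rule 2), but Kelnex is never earned.

Dorhal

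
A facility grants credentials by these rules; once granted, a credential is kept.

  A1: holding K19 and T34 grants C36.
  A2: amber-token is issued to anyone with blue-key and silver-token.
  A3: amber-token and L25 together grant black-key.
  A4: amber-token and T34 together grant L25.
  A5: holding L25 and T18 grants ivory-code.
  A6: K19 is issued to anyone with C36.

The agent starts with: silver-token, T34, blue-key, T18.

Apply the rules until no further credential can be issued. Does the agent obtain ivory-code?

Yes

Holding blue-key and silver-token grants amber-token (A2).
Holding amber-token and T34 grants L25 (A4).
Holding L25 and T18 grants ivory-code (A5).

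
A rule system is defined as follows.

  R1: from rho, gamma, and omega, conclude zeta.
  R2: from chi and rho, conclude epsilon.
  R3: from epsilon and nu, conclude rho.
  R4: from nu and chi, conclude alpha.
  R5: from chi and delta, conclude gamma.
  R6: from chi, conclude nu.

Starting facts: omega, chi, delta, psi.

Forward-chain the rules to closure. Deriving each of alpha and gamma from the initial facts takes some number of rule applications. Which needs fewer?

gamma: From chi and delta, R5 gives gamma. [1 rule application]
alpha: From chi, R6 gives nu. From nu and chi, R4 gives alpha. [2 rule applications]
gamma needs fewer.

gamma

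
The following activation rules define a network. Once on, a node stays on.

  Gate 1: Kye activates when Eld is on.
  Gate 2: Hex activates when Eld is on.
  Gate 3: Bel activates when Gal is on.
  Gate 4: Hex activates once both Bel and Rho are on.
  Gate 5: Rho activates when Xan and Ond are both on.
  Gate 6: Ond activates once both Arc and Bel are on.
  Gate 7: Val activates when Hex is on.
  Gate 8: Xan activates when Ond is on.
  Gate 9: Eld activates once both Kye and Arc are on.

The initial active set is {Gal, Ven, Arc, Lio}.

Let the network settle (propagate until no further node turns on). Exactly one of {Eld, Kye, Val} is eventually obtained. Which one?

Val

Gate 3: Gal on → Bel on.
Gate 6: Arc and Bel on → Ond on.
Gate 8: Ond on → Xan on.
Gate 5: Xan and Ond on → Rho on.
Bel and Rho are on, so Hex activates (Gate 4).
Gate 7: Hex on → Val on.
Eld would need Kye and Arc (Gate 9), but Kye never turns on. Kye would need Eld (Gate 1), but Eld never turns on.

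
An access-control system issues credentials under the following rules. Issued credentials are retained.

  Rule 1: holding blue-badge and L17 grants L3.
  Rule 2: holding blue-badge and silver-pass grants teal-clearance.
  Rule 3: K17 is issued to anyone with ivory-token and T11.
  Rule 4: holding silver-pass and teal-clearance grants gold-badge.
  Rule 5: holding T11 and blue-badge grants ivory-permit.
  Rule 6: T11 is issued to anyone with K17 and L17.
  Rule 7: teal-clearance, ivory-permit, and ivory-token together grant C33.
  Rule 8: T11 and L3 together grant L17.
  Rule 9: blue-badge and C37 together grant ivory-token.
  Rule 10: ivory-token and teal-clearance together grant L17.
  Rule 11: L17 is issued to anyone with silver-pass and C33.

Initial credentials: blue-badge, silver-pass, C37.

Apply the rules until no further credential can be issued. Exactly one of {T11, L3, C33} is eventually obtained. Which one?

L3

Holding blue-badge and C37 grants ivory-token (Rule 9).
Holding blue-badge and silver-pass grants teal-clearance (Rule 2).
Holding ivory-token and teal-clearance grants L17 (Rule 10).
Holding blue-badge and L17 grants L3 (Rule 1).
C33 would need teal-clearance, ivory-permit, and ivory-token (Rule 7), but ivory-permit is never granted. T11 would need K17 and L17 (Rule 6), but K17 is never granted.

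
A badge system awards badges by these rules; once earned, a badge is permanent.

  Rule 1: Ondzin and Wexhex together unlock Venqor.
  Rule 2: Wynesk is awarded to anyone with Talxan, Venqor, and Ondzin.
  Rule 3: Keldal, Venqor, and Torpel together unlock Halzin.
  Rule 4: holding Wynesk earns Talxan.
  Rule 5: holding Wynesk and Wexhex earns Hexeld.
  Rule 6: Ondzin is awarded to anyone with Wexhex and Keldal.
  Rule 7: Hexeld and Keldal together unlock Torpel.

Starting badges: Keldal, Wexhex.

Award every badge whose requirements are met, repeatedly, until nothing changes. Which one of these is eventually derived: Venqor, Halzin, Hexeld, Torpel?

With Wexhex and Keldal, Ondzin is earned (Rule 6).
With Ondzin and Wexhex, Venqor is earned (Rule 1).
Halzin would need Keldal, Venqor, and Torpel (Rule 3), but Torpel is never earned. Hexeld would need Wynesk and Wexhex (Rule 5), but Wynesk is never earned. Torpel would need Hexeld and Keldal (Rule 7), but Hexeld is never earned.

Venqor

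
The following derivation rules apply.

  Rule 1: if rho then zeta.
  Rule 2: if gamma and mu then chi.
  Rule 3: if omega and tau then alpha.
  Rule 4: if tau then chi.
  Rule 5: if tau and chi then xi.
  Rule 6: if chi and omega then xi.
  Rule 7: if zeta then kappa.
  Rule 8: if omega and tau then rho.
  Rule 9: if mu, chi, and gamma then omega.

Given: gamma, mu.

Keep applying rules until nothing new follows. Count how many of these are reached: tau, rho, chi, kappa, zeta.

1

gamma and mu hold, so chi follows (Rule 2).
No rule produces tau, and it is not given.
rho would need omega and tau (Rule 8), but tau is never established.
chi: reached.
kappa would need zeta (Rule 7), but zeta is never established.
zeta would need rho (Rule 1), but rho is never established.
Reached: chi — 1 of the 5.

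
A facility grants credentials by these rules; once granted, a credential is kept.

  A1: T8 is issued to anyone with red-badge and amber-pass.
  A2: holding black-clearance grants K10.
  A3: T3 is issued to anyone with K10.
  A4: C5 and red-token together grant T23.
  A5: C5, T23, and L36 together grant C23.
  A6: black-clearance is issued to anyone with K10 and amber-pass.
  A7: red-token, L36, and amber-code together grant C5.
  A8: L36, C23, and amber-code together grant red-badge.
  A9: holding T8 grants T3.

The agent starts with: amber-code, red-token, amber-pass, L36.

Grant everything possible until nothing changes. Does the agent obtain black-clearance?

black-clearance would need K10 and amber-pass (A6), but K10 is never granted.

No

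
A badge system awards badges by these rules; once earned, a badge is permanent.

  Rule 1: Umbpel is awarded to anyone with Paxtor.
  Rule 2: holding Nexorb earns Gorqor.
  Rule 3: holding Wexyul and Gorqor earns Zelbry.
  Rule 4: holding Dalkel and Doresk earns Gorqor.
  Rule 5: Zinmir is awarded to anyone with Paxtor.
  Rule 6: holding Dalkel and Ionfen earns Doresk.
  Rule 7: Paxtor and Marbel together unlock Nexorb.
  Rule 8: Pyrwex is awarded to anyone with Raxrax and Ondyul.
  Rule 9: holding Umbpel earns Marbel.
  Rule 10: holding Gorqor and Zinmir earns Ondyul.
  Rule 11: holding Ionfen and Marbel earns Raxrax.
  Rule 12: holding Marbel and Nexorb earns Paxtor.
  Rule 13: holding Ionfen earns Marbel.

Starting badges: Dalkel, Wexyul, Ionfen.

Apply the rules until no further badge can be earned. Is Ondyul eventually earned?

No

Ondyul would need Gorqor and Zinmir (Rule 10), but Zinmir is never earned.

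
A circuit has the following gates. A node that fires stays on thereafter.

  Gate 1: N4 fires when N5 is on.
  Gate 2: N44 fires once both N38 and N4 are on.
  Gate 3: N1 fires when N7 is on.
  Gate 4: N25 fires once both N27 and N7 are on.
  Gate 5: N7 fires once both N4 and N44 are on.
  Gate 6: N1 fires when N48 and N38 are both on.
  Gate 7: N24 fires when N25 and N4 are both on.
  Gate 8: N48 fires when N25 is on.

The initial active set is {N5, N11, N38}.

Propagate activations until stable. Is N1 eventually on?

Yes

N5 is on, so N4 fires (Gate 1).
Gate 2: N38 and N4 on → N44 on.
Gate 5: N4 and N44 on → N7 on.
Gate 3: N7 on → N1 on.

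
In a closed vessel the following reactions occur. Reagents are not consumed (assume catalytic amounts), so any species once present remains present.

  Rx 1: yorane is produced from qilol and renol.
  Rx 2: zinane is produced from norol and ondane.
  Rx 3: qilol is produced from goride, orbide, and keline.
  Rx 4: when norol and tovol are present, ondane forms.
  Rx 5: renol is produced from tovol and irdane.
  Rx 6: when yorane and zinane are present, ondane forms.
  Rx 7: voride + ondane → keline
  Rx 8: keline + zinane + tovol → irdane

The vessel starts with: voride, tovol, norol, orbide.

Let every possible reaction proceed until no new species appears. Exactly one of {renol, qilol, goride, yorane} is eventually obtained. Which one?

norol and tovol present → ondane forms (Rx 4).
norol and ondane present → zinane forms (Rx 2).
voride and ondane present → keline forms (Rx 7).
keline, zinane, and tovol present → irdane forms (Rx 8).
tovol and irdane present → renol forms (Rx 5).
No rule produces goride, and it is not given. yorane would need qilol and renol (Rx 1), but qilol never forms. qilol would need goride, orbide, and keline (Rx 3), but goride never forms.

renol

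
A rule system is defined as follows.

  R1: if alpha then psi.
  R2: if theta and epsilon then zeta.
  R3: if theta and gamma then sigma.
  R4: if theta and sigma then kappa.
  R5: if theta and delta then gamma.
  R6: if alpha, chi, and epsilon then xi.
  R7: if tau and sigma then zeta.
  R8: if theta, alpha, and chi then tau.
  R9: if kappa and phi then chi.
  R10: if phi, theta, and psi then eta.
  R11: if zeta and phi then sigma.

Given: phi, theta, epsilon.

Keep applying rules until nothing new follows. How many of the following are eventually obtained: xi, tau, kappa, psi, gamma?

From theta and epsilon, R2 gives zeta.
From zeta and phi, R11 gives sigma.
theta and sigma hold, so kappa follows (R4).
xi would need alpha, chi, and epsilon (R6), but alpha is never established.
tau would need theta, alpha, and chi (R8), but alpha is never established.
kappa: reached.
psi would need alpha (R1), but alpha is never established.
gamma would need theta and delta (R5), but delta is never established.
Reached: kappa — 1 of the 5.

1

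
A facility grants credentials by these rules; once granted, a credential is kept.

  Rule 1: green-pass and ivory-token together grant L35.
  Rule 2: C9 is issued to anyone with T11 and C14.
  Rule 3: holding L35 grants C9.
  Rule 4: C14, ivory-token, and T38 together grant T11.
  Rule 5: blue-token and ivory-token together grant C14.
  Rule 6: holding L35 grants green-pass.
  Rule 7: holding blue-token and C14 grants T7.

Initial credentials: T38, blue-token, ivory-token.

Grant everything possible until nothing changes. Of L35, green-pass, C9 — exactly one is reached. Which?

C9

Holding blue-token and ivory-token grants C14 (Rule 5).
Holding C14, ivory-token, and T38 grants T11 (Rule 4).
Holding T11 and C14 grants C9 (Rule 2).
L35 would need green-pass and ivory-token (Rule 1), but green-pass is never granted. green-pass would need L35 (Rule 6), but L35 is never granted.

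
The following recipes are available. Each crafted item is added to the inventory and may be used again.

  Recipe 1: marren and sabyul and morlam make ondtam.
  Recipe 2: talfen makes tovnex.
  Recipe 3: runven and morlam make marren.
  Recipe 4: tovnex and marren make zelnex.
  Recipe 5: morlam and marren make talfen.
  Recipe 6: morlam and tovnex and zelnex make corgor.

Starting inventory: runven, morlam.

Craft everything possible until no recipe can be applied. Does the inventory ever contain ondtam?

No

ondtam would need marren, sabyul, and morlam (Recipe 1), but sabyul is never obtained.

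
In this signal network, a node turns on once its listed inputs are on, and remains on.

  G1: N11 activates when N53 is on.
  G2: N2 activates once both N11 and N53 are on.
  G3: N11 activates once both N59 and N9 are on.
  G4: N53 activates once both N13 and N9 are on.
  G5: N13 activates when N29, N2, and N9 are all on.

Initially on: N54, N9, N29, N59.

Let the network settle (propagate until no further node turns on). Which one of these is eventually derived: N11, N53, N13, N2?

N59 and N9 are on, so N11 activates (G3).
N13 would need N29, N2, and N9 (G5), but N2 never turns on. N2 would need N11 and N53 (G2), but N53 never turns on. N53 would need N13 and N9 (G4), but N13 never turns on.

N11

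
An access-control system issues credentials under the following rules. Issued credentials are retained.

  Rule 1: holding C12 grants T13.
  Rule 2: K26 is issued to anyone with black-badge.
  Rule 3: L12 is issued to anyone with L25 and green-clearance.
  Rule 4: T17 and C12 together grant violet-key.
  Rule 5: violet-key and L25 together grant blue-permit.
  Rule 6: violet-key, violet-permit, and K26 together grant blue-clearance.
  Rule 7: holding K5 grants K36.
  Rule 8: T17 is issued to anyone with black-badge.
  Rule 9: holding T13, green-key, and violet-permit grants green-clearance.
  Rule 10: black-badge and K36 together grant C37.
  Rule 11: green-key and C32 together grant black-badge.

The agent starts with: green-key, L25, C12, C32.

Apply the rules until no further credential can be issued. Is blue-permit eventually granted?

Holding green-key and C32 grants black-badge (Rule 11).
Holding black-badge grants T17 (Rule 8).
Holding T17 and C12 grants violet-key (Rule 4).
Holding violet-key and L25 grants blue-permit (Rule 5).

Yes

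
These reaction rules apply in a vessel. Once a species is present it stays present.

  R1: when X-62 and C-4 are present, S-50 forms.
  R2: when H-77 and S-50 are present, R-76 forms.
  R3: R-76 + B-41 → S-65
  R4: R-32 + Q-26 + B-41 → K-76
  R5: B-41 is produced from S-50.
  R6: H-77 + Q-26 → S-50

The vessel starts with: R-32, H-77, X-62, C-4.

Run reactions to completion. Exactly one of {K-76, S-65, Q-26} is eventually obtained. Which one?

S-65

X-62 and C-4 present → S-50 forms (R1).
H-77 and S-50 present → R-76 forms (R2).
S-50 present → B-41 forms (R5).
R-76 and B-41 present → S-65 forms (R3).
No rule produces Q-26, and it is not given. K-76 would need R-32, Q-26, and B-41 (R4), but Q-26 never forms.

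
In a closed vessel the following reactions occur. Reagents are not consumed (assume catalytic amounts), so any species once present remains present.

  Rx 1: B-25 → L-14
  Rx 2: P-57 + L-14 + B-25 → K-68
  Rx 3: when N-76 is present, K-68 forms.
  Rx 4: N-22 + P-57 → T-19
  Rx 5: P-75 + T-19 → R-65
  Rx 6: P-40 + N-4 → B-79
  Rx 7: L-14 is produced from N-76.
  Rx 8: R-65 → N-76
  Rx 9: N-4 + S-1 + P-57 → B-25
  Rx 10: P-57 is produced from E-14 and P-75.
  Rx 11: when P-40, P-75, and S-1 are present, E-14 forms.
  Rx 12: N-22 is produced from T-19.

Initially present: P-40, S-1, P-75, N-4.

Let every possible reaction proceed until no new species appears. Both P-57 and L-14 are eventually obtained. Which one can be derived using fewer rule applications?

P-57

P-57: P-40, P-75, and S-1 present → E-14 forms (Rx 11). E-14 and P-75 present → P-57 forms (Rx 10). [2 rule applications]
L-14: P-40, P-75, and S-1 present → E-14 forms (Rx 11). E-14 and P-75 present → P-57 forms (Rx 10). N-4, S-1, and P-57 present → B-25 forms (Rx 9). B-25 present → L-14 forms (Rx 1). [4 rule applications]
P-57 needs fewer.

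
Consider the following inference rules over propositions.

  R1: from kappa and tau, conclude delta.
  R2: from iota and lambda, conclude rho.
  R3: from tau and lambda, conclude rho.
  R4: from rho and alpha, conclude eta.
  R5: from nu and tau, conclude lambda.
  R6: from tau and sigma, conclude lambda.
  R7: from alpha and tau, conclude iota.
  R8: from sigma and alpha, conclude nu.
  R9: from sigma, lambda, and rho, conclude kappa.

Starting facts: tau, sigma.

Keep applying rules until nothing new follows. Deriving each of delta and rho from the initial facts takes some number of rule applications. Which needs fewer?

rho

rho: From tau and sigma, R6 gives lambda. tau and lambda hold, so rho follows (R3). [2 rule applications]
delta: tau and sigma hold, so lambda follows (R6). From tau and lambda, R3 gives rho. sigma, lambda, and rho hold, so kappa follows (R9). kappa and tau hold, so delta follows (R1). [4 rule applications]
rho needs fewer.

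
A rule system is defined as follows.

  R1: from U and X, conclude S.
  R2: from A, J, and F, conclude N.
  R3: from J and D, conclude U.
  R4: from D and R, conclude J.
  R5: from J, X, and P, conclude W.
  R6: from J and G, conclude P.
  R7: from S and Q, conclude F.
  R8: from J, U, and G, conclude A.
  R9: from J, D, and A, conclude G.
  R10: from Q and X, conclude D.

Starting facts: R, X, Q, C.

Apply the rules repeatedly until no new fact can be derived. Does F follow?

Yes

Q and X hold, so D follows (R10).
D and R hold, so J follows (R4).
J and D hold, so U follows (R3).
From U and X, R1 gives S.
From S and Q, R7 gives F.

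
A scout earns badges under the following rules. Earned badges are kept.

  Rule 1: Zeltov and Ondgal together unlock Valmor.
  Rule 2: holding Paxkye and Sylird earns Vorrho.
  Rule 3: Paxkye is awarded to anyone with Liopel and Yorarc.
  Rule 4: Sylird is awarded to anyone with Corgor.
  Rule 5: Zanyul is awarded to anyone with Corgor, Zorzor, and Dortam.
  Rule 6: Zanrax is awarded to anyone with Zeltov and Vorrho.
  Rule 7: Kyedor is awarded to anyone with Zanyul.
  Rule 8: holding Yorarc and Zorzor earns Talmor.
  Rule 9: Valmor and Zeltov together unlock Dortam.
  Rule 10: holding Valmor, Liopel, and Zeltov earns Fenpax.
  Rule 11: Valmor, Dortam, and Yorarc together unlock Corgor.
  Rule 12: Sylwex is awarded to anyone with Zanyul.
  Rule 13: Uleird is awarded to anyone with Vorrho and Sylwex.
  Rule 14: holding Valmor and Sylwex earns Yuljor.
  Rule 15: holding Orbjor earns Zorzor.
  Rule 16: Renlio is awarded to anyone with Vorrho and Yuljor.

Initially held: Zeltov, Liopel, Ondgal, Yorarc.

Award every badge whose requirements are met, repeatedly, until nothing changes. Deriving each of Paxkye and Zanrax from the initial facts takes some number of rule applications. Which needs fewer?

Paxkye

Paxkye: With Liopel and Yorarc, Paxkye is earned (Rule 3). [1 rule application]
Zanrax: With Liopel and Yorarc, Paxkye is earned (Rule 3). With Zeltov and Ondgal, Valmor is earned (Rule 1). With Valmor and Zeltov, Dortam is earned (Rule 9). With Valmor, Dortam, and Yorarc, Corgor is earned (Rule 11). With Corgor, Sylird is earned (Rule 4). With Paxkye and Sylird, Vorrho is earned (Rule 2). With Zeltov and Vorrho, Zanrax is earned (Rule 6). [7 rule applications]
Paxkye needs fewer.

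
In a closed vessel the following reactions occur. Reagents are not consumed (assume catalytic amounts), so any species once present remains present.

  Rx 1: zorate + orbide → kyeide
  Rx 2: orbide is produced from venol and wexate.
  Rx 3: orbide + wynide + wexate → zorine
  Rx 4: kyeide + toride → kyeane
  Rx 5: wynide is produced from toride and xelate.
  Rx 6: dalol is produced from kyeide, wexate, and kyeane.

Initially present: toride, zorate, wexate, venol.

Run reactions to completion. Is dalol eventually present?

Yes

venol and wexate present → orbide forms (Rx 2).
zorate and orbide present → kyeide forms (Rx 1).
kyeide and toride present → kyeane forms (Rx 4).
kyeide, wexate, and kyeane present → dalol forms (Rx 6).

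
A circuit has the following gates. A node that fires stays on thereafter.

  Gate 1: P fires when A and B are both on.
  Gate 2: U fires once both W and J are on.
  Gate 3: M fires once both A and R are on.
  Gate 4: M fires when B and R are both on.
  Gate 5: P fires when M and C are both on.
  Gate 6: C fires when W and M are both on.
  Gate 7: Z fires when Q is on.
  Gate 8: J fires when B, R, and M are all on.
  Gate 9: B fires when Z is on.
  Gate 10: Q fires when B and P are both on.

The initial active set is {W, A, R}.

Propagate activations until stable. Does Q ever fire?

Q would need B and P (Gate 10), but B never turns on.

No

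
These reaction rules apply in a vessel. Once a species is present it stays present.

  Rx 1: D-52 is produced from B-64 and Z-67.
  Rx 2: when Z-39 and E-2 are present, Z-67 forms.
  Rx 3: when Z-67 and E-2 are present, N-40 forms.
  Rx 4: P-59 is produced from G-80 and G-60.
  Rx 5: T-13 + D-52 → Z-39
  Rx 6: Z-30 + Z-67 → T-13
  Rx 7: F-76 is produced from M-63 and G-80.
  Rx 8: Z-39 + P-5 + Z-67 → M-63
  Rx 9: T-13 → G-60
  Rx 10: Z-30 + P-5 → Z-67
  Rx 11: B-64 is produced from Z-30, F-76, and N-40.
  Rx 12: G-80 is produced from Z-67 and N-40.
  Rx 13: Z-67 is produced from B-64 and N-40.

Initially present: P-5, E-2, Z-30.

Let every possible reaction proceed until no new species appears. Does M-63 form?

No

M-63 would need Z-39, P-5, and Z-67 (Rx 8), but Z-39 never forms.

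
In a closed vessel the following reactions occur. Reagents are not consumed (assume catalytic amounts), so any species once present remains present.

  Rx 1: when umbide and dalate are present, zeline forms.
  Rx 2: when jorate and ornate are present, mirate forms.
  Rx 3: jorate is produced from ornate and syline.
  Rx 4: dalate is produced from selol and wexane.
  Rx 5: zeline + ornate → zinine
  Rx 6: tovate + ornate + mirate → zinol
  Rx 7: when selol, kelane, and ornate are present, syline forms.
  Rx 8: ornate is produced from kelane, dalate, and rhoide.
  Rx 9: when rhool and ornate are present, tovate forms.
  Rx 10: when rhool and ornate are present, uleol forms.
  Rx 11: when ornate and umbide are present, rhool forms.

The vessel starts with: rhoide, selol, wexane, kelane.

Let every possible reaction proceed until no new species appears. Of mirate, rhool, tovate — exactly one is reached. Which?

mirate

selol and wexane present → dalate forms (Rx 4).
kelane, dalate, and rhoide present → ornate forms (Rx 8).
selol, kelane, and ornate present → syline forms (Rx 7).
ornate and syline present → jorate forms (Rx 3).
jorate and ornate present → mirate forms (Rx 2).
tovate would need rhool and ornate (Rx 9), but rhool never forms. rhool would need ornate and umbide (Rx 11), but umbide never forms.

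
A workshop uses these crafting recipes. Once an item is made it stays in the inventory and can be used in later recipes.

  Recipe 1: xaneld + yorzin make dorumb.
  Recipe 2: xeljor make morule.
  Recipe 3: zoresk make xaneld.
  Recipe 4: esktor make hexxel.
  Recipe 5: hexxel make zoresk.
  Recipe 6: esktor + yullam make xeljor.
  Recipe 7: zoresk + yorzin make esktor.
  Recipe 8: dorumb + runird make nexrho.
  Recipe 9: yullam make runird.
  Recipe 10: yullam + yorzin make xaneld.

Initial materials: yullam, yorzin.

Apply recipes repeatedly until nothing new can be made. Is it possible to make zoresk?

No

zoresk would need hexxel (Recipe 5), but hexxel is never obtained.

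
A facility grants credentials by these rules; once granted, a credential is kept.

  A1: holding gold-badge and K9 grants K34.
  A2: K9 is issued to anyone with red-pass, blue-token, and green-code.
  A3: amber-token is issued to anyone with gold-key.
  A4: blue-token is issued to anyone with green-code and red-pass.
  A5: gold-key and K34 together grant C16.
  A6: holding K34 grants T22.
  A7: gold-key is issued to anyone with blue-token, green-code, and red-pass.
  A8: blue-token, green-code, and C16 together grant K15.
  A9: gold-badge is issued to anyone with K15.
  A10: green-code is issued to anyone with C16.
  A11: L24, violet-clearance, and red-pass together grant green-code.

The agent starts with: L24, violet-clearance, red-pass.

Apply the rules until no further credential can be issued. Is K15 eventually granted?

K15 would need blue-token, green-code, and C16 (A8), but C16 is never granted.

No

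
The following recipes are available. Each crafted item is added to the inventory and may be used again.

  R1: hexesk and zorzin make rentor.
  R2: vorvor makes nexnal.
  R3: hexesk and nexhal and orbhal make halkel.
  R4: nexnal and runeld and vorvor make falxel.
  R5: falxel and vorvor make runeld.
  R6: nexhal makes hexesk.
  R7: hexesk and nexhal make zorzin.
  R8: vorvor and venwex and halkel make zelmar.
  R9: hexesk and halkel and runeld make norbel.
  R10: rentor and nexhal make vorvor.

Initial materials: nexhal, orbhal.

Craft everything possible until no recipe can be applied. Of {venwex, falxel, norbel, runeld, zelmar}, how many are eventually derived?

0

No rule produces venwex, and it is not given.
falxel would need nexnal, runeld, and vorvor (R4), but runeld is never obtained.
norbel would need hexesk, halkel, and runeld (R9), but runeld is never obtained.
runeld would need falxel and vorvor (R5), but falxel is never obtained.
zelmar would need vorvor, venwex, and halkel (R8), but venwex is never obtained.
None of the 5 are reached.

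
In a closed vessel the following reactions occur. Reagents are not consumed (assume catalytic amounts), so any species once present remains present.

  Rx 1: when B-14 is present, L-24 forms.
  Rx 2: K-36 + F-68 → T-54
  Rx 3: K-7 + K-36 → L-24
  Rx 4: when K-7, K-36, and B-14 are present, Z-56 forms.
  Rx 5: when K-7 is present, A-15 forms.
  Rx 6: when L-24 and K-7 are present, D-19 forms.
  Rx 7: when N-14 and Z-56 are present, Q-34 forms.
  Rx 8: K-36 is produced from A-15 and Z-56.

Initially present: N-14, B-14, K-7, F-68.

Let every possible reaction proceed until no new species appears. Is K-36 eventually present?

No

K-36 would need A-15 and Z-56 (Rx 8), but Z-56 never forms.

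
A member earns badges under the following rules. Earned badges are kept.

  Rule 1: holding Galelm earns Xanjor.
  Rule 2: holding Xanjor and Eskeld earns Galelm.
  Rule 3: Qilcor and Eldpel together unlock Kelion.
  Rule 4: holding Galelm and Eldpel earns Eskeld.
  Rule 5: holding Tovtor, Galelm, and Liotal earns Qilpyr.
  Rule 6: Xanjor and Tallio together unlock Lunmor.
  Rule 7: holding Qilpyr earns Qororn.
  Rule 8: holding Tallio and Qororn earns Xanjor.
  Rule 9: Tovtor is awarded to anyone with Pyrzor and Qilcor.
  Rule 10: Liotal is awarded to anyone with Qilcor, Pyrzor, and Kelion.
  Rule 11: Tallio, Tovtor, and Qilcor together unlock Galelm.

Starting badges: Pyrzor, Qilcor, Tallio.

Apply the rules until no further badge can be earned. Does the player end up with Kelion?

Kelion would need Qilcor and Eldpel (Rule 3), but Eldpel is never earned.

No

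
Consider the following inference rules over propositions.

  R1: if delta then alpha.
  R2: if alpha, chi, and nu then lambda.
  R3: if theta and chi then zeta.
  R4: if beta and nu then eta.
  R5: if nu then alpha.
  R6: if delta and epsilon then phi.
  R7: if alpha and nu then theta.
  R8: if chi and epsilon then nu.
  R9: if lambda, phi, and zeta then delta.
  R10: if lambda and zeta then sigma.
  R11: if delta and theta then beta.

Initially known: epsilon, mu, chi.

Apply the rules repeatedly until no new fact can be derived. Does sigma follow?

From chi and epsilon, R8 gives nu.
nu holds, so alpha follows (R5).
alpha, chi, and nu hold, so lambda follows (R2).
From alpha and nu, R7 gives theta.
From theta and chi, R3 gives zeta.
lambda and zeta hold, so sigma follows (R10).

Yes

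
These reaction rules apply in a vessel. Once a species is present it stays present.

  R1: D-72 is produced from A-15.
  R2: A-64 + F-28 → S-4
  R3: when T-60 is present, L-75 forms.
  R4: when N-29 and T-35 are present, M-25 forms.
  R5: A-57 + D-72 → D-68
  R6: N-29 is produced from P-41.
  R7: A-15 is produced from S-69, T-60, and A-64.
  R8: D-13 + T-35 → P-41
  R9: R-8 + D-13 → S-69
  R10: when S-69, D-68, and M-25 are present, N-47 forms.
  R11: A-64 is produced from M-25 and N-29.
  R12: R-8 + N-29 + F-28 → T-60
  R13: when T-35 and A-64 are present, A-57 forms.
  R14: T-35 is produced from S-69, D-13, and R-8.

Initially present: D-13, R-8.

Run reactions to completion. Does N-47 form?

N-47 would need S-69, D-68, and M-25 (R10), but D-68 never forms.

No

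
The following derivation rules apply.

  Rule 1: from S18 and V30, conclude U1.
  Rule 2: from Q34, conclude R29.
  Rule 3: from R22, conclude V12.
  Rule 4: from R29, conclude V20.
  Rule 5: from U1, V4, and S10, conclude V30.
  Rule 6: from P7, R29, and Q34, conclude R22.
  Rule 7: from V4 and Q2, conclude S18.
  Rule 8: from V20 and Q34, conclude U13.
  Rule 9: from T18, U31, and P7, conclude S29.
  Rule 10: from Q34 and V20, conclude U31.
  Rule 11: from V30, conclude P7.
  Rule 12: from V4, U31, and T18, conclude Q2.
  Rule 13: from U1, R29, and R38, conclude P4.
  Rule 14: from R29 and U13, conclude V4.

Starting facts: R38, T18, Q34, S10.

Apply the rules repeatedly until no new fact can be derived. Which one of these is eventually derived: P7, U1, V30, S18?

Q34 holds, so R29 follows (Rule 2).
R29 holds, so V20 follows (Rule 4).
V20 and Q34 hold, so U13 follows (Rule 8).
Q34 and V20 hold, so U31 follows (Rule 10).
R29 and U13 hold, so V4 follows (Rule 14).
From V4, U31, and T18, Rule 12 gives Q2.
V4 and Q2 hold, so S18 follows (Rule 7).
U1 would need S18 and V30 (Rule 1), but V30 is never established. V30 would need U1, V4, and S10 (Rule 5), but U1 is never established. P7 would need V30 (Rule 11), but V30 is never established.

S18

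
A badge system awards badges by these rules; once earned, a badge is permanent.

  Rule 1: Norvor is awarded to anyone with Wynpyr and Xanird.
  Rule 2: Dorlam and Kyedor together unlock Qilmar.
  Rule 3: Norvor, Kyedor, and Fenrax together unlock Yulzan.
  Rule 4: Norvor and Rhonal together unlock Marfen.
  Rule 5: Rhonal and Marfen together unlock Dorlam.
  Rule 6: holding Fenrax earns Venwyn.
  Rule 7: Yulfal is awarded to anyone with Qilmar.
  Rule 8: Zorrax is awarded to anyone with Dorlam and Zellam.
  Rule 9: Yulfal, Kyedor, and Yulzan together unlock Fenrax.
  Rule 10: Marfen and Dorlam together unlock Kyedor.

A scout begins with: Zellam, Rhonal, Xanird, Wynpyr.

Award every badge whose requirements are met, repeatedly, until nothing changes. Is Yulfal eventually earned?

Yes

With Wynpyr and Xanird, Norvor is earned (Rule 1).
With Norvor and Rhonal, Marfen is earned (Rule 4).
With Rhonal and Marfen, Dorlam is earned (Rule 5).
With Marfen and Dorlam, Kyedor is earned (Rule 10).
With Dorlam and Kyedor, Qilmar is earned (Rule 2).
With Qilmar, Yulfal is earned (Rule 7).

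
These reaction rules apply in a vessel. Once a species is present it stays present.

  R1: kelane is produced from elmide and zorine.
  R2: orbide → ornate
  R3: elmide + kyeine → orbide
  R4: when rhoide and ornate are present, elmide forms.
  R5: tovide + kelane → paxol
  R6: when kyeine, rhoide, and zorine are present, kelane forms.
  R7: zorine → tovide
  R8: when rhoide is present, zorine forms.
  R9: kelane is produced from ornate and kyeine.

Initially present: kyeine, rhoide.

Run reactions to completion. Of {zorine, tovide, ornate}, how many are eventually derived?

rhoide present → zorine forms (R8).
zorine present → tovide forms (R7).
zorine: reached.
tovide: reached.
ornate would need orbide (R2), but orbide never forms.
Reached: zorine and tovide — 2 of the 3.

2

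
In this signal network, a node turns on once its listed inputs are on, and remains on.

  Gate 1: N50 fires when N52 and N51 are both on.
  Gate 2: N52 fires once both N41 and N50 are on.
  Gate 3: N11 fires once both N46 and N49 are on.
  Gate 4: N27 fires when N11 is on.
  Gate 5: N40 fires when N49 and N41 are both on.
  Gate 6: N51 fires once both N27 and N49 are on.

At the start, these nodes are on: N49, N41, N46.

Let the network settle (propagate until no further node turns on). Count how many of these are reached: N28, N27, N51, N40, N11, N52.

Gate 5: N49 and N41 on → N40 on.
Gate 3: N46 and N49 on → N11 on.
N11 is on, so N27 fires (Gate 4).
N27 and N49 are on, so N51 fires (Gate 6).
No rule produces N28, and it is not given.
N27: reached.
N51: reached.
N40: reached.
N11: reached.
N52 would need N41 and N50 (Gate 2), but N50 never turns on.
Reached: N27, N51, N40, and N11 — 4 of the 6.

4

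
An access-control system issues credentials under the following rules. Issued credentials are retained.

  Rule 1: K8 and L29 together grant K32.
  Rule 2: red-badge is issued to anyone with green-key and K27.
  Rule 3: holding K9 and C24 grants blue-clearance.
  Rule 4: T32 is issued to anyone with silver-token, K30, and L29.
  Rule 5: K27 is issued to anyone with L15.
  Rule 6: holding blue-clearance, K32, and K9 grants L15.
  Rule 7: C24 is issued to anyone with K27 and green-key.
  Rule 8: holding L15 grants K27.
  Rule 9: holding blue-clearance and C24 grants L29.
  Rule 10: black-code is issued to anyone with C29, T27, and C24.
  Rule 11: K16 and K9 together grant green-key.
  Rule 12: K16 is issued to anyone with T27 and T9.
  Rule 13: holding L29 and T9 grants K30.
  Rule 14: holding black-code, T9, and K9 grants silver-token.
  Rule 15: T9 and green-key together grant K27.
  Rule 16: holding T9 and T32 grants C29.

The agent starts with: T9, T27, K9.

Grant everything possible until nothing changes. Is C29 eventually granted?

No

C29 would need T9 and T32 (Rule 16), but T32 is never granted.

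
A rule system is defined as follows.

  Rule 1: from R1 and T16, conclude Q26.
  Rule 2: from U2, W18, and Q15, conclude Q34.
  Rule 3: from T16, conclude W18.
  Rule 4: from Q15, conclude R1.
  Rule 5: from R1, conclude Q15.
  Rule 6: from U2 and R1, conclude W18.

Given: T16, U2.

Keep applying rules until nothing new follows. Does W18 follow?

From T16, Rule 3 gives W18.

Yes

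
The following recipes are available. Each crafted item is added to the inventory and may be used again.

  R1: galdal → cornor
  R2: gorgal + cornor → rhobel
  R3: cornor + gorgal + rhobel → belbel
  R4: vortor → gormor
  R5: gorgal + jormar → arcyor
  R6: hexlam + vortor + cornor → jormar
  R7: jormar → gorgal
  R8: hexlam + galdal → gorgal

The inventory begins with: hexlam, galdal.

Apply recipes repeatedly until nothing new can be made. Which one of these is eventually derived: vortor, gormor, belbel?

belbel

Using R8, hexlam and galdal make gorgal.
galdal → cornor (R1).
Using R2, gorgal and cornor make rhobel.
Using R3, cornor, gorgal, and rhobel make belbel.
No rule produces vortor, and it is not given. gormor would need vortor (R4), but vortor is never obtained.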